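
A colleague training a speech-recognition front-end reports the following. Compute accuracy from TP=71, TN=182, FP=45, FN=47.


Accuracy = (TP+TN)/(TP+TN+FP+FN)
= (71+182)/(345)
= 253/345 = 73.33%

73.33%


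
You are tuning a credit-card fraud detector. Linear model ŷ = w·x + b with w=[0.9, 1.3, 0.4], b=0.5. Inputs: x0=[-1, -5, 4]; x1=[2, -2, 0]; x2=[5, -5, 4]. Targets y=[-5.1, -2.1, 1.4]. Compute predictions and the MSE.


ŷ0 = (0.9)·(-1) + (1.3)·(-5) + (0.4)·(4) + 0.5 = -5.3
ŷ1 = (0.9)·(2) + (1.3)·(-2) + (0.4)·(0) + 0.5 = -0.3
ŷ2 = (0.9)·(5) + (1.3)·(-5) + (0.4)·(4) + 0.5 = 0.1
errors² = [0.04, 3.24, 1.69]
MSE = 4.9700/3 = 1.6567

1.6567


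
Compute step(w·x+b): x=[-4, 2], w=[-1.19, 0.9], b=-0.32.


z = (-4)·(-1.19) + (2)·(0.9) - 0.32
  = 6.24
step(z) = 1 (z≥0)

1


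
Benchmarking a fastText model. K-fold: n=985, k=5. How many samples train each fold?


Fold size = 985/5 = 197
Training per fold = 985 - 197 = 788

788


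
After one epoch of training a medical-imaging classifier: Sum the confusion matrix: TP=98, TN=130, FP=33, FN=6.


Total = TP + TN + FP + FN
= 98 + 130 + 33 + 6
= 267
(Predicted positive: 131, predicted negative: 136)

267


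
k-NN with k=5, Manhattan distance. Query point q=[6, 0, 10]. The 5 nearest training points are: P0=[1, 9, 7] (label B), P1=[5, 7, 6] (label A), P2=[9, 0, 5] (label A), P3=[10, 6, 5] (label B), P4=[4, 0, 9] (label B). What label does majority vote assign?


d(q,P0) = 17  (label B)
d(q,P1) = 12  (label A)
d(q,P2) = 8  (label A)
d(q,P3) = 15  (label B)
d(q,P4) = 3  (label B)
Votes: A=2, B=3
Majority → B

B


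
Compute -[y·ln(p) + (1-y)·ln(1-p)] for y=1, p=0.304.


BCE = -[y·ln(p) + (1-y)·ln(1-p)]
= -1·ln(0.304) - 0
= -ln(0.304) = 1.1907

1.1907


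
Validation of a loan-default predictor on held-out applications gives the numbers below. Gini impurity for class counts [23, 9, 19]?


Probabilities: [23/51, 9/51, 19/51] ≈ [0.451, 0.1765, 0.3725]
Σpᵢ² = (529 + 81 + 361)/51² = 971/2601
Gini = 1 - Σpᵢ² = 1 - 971/2601 = 0.6267

0.6267


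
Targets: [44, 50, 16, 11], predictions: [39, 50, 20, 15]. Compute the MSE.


Squared errors: (44-39)²=25, (50-50)²=0, (16-20)²=16, (11-15)²=16
Sum = 57
MSE = 57/4 = 57/4

57/4


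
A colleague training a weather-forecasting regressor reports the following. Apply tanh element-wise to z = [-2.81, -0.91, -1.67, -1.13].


tanh(-2.81) = -0.9928
tanh(-0.91) = -0.7211
tanh(-1.67) = -0.9316
tanh(-1.13) = -0.811
result = [-0.9928, -0.7211, -0.9316, -0.811]

[-0.9928, -0.7211, -0.9316, -0.811]


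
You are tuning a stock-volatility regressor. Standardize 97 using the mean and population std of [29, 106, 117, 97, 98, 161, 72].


μ = 97.1429, σ = 37.4678
z = (97 - 97.1429)/37.4678 = -0.0038

-0.0038


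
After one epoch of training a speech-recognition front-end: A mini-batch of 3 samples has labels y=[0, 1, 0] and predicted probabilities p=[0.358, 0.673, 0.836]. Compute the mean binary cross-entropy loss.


L[0] = -ln(1-0.358) = -ln(0.642) = 0.4432
L[1] = -ln(0.673) = 0.396
L[2] = -ln(1-0.836) = -ln(0.164) = 1.8079
mean = (0.4432 + 0.396 + 1.8079)/3 = 0.8824

0.8824


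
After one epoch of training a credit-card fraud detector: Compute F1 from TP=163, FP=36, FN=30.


Precision = 163/199 = 0.8191
Recall = 163/193 = 0.8446
F1 = 2·P·R/(P+R) = 2·TP/(2·TP+FP+FN) = 326/(326+36+30) = 326/392 = 0.8316

0.8316


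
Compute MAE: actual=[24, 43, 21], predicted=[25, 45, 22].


Absolute errors: |24-25|=1, |43-45|=2, |21-22|=1
Sum = 4
MAE = 4/3 = 4/3

4/3


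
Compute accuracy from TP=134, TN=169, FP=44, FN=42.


Accuracy = (TP+TN)/(TP+TN+FP+FN)
= (134+169)/(389)
= 303/389 = 77.89%

77.89%


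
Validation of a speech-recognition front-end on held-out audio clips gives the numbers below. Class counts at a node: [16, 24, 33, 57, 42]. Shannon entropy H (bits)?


Probabilities: [16/172, 24/172, 33/172, 57/172, 42/172] ≈ [0.093, 0.1395, 0.1919, 0.3314, 0.2442]
H = -((16/172)·log₂(16/172) + (24/172)·log₂(24/172) + (33/172)·log₂(33/172) + (57/172)·log₂(57/172) + (42/172)·log₂(42/172))
  = 2.1969 bits

2.1969 bits


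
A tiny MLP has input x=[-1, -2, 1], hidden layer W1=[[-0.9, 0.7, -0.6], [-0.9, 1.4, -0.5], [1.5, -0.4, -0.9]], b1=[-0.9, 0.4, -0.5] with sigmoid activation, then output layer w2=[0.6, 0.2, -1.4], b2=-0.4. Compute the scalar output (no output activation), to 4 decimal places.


z1[0] = (-0.9)·(-1) + (0.7)·(-2) + (-0.6)·(1) - 0.9 = -2.0
z1[1] = (-0.9)·(-1) + (1.4)·(-2) + (-0.5)·(1) + 0.4 = -2.0
z1[2] = (1.5)·(-1) + (-0.4)·(-2) + (-0.9)·(1) - 0.5 = -2.1
h = sigmoid(z1) = [0.1192, 0.1192, 0.1091]
output = (0.6)·(0.1192) + (0.2)·(0.1192) + (-1.4)·(0.1091) - 0.4 = -0.4574

-0.4574


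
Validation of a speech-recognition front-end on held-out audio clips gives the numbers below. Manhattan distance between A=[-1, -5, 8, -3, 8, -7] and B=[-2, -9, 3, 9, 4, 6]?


d = |-1+ 2| + |-5+ 9| + |8-3| + |-3-9| + |8-4| + |-7-6|
  = 1 + 4 + 5 + 12 + 4 + 13
  = 39

39


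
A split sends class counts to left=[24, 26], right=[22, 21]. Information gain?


Parent = [46, 47], H_parent = 0.9999
H_left = 0.9988 (n=50), H_right = 0.9996 (n=43)
H_children = (50/93)·0.9988 + (43/93)·0.9996 = 0.9992
IG = 0.9999 - 0.9992 = 0.0007

0.0007


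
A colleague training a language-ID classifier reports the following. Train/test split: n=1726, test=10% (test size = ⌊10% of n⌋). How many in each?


Test = ⌊1726·10/100⌋ = 172
Train = 1726 - 172 = 1554

Train: 1554, Test: 172


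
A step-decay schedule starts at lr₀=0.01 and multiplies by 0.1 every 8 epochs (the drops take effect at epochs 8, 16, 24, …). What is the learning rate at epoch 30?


n_drops = ⌊30/8⌋ = 3
lr = 0.01·0.1^3 = 0.01·0.001 = 0.00001

0.00001


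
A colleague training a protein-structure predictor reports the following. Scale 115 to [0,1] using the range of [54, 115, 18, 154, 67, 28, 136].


min=18, max=154
(115-18)/(154-18) = 97/136 = 0.7132

0.7132


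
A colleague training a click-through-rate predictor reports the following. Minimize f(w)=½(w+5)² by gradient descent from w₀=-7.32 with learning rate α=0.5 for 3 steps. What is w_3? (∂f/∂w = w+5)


step 1: grad = -7.32+5 = -2.32; w = -7.32 - 0.5·(-2.32) = -6.16
step 2: grad = -6.16+5 = -1.16; w = -6.16 - 0.5·(-1.16) = -5.58
step 3: grad = -5.58+5 = -0.58; w = -5.58 - 0.5·(-0.58) = -5.29

-5.29


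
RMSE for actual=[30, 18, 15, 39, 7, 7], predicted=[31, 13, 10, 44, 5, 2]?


MSE = 105/6 = 17.5
RMSE = √(105/6) = 4.1833

4.1833


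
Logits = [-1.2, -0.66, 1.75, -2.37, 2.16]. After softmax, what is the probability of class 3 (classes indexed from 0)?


Exponentials: e^-1.2=0.3012, e^-0.66=0.5169, e^1.75=5.7546, e^-2.37=0.0935, e^2.16=8.6711
Sum = 15.3373
Softmax = [0.0196, 0.0337, 0.3752, 0.0061, 0.5654]
p[3] = 0.0935/15.3373 = 0.0061

0.0061


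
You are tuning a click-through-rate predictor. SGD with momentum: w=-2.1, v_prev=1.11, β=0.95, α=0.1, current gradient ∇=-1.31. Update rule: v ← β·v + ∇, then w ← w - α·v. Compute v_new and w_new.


v_new = 0.95·1.11 - 1.31 = 1.0545 - 1.31 = -0.2555
w_new = -2.1 - 0.1·-0.2555 = -2.1 + 0.02555 = -2.07445

v_new=-0.2555, w_new=-2.07445


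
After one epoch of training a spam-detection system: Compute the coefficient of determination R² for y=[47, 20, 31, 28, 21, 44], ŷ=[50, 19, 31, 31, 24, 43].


ȳ = 31.8333
SS_res = Σ(y-ŷ)² = 29
SS_tot = Σ(y-ȳ)² = 650.83
R² = 1 - SS_res/SS_tot = 1 - 0.0446 = 0.9554

0.9554


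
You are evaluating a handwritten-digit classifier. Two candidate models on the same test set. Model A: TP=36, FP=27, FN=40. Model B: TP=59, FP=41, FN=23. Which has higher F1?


Model A: P=36/63=0.5714, R=36/76=0.4737, F1=2PR/(P+R)=2TP/(2TP+FP+FN)=72/139=0.518
Model B: P=59/100=0.59, R=59/82=0.7195, F1=2PR/(P+R)=2TP/(2TP+FP+FN)=118/182=0.6484
0.518 < 0.6484 → Model B

Model B


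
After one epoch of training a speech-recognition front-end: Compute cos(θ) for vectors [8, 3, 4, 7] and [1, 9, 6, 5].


A·B = 8·1 + 3·9 + 4·6 + 7·5 = 94
‖A‖ = √138 = 11.7473, ‖B‖ = √143 = 11.9583
cos = 94/(√138·√143) = 94/√19734 = 0.6691

0.6691


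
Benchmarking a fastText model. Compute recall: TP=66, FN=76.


Recall = TP/(TP+FN)
= 66/(66+76)
= 66/142 = 46.48%

46.48%


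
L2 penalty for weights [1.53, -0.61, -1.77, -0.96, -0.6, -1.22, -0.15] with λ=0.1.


‖w‖₂² = (1.53)² + (-0.61)² + (-1.77)² + (-0.96)² + (-0.6)² + (-1.22)² + (-0.15)²
     = 2.3409 + 0.3721 + 3.1329 + 0.9216 + 0.36 + 1.4884 + 0.0225
     = 8.6384
λ·‖w‖₂² = 0.1·8.6384 = 0.86384

0.86384


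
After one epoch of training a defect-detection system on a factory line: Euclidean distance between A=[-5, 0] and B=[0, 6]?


d = √((-5-0)² + (0-6)²)
  = √(25 + 36)
  = √61 = 7.8102

7.8102


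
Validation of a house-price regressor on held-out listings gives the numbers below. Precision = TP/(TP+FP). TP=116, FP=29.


Precision = TP/(TP+FP)
= 116/(116+29)
= 116/145 = 80.0%

80.0%


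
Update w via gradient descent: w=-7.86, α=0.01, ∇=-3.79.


w_new = w - α·∇
= -7.86 - 0.01·-3.79
= -7.86 + 0.0379
= -7.8221

-7.8221


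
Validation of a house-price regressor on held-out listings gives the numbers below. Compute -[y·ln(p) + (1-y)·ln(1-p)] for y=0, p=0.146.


BCE = -[y·ln(p) + (1-y)·ln(1-p)]
= -0 - 1·ln(1-0.146)
= -ln(0.854) = 0.1578

0.1578


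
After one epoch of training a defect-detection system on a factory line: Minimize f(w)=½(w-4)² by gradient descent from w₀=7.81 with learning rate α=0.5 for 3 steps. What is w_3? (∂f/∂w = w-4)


step 1: grad = 7.81-4 = 3.81; w = 7.81 - 0.5·(3.81) = 5.905
step 2: grad = 5.905-4 = 1.905; w = 5.905 - 0.5·(1.905) = 4.9525
step 3: grad = 4.9525-4 = 0.9525; w = 4.9525 - 0.5·(0.9525) = 4.47625

4.47625


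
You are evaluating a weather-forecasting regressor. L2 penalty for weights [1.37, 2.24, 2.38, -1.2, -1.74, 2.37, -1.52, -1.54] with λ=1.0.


‖w‖₂² = (1.37)² + (2.24)² + (2.38)² + (-1.2)² + (-1.74)² + (2.37)² + (-1.52)² + (-1.54)²
     = 1.8769 + 5.0176 + 5.6644 + 1.44 + 3.0276 + 5.6169 + 2.3104 + 2.3716
     = 27.3254
λ·‖w‖₂² = 1.0·27.3254 = 27.3254

27.3254


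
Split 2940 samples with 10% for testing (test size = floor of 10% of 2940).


Test = ⌊2940·10/100⌋ = 294
Train = 2940 - 294 = 2646

Train: 2646, Test: 294


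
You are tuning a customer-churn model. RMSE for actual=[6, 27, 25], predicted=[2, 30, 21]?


MSE = 41/3 = 13.6667
RMSE = √(41/3) = 3.6968

3.6968


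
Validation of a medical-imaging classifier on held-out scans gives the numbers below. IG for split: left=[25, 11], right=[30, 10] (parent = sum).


Parent = [55, 21], H_parent = 0.8504
H_left = 0.888 (n=36), H_right = 0.8113 (n=40)
H_children = (36/76)·0.888 + (40/76)·0.8113 = 0.8476
IG = 0.8504 - 0.8476 = 0.0028

0.0028


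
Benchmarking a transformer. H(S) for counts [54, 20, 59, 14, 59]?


Probabilities: [54/206, 20/206, 59/206, 14/206, 59/206] ≈ [0.2621, 0.0971, 0.2864, 0.068, 0.2864]
H = -((54/206)·log₂(54/206) + (20/206)·log₂(20/206) + (59/206)·log₂(59/206) + (14/206)·log₂(14/206) + (59/206)·log₂(59/206))
  = 2.1299 bits

2.1299 bits


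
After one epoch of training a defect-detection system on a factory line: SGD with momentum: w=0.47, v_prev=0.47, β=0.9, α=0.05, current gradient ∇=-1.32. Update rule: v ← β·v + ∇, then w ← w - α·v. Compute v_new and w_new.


v_new = 0.9·0.47 - 1.32 = 0.423 - 1.32 = -0.897
w_new = 0.47 - 0.05·-0.897 = 0.47 + 0.04485 = 0.51485

v_new=-0.897, w_new=0.51485


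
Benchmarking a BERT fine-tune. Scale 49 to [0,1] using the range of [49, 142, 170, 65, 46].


min=46, max=170
(49-46)/(170-46) = 3/124 = 0.0242

0.0242


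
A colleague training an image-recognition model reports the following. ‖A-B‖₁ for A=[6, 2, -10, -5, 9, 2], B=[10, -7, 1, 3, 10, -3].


d = |6-10| + |2+ 7| + |-10-1| + |-5-3| + |9-10| + |2+ 3|
  = 4 + 9 + 11 + 8 + 1 + 5
  = 38

38


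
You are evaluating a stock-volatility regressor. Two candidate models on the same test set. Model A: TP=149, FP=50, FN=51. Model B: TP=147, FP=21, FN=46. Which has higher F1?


Model A: P=149/199=0.7487, R=149/200=0.745, F1=2PR/(P+R)=2TP/(2TP+FP+FN)=298/399=0.7469
Model B: P=147/168=0.875, R=147/193=0.7617, F1=2PR/(P+R)=2TP/(2TP+FP+FN)=294/361=0.8144
0.7469 < 0.8144 → Model B

Model B


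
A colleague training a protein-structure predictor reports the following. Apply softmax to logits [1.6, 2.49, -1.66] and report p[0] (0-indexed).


Exponentials: e^1.6=4.953, e^2.49=12.0613, e^-1.66=0.1901
Sum = 17.2044
Softmax = [0.2879, 0.7011, 0.0111]
p[0] = 4.953/17.2044 = 0.2879

0.2879


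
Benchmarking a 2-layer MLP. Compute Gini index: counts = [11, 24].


Probabilities: [11/35, 24/35] ≈ [0.3143, 0.6857]
Σpᵢ² = (121 + 576)/35² = 697/1225
Gini = 1 - Σpᵢ² = 1 - 697/1225 = 0.431

0.431


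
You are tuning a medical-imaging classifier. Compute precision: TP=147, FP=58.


Precision = TP/(TP+FP)
= 147/(147+58)
= 147/205 = 71.71%

71.71%


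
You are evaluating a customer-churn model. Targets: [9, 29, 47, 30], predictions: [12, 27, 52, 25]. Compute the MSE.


Squared errors: (9-12)²=9, (29-27)²=4, (47-52)²=25, (30-25)²=25
Sum = 63
MSE = 63/4 = 63/4

63/4


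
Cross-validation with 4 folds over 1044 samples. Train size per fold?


Fold size = 1044/4 = 261
Training per fold = 1044 - 261 = 783

783


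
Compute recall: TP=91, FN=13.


Recall = TP/(TP+FN)
= 91/(91+13)
= 91/104 = 87.5%

87.5%


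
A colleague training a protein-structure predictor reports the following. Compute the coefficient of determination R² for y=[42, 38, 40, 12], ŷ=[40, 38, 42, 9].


ȳ = 33
SS_res = Σ(y-ŷ)² = 17
SS_tot = Σ(y-ȳ)² = 596
R² = 1 - SS_res/SS_tot = 1 - 0.0285 = 0.9715

0.9715


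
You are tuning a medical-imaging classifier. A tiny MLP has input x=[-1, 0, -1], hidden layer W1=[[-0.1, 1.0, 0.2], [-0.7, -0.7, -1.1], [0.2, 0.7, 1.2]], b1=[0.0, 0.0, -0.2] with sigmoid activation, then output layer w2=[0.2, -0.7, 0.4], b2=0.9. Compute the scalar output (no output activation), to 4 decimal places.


z1[0] = (-0.1)·(-1) + (1.0)·(0) + (0.2)·(-1) + 0.0 = -0.1
z1[1] = (-0.7)·(-1) + (-0.7)·(0) + (-1.1)·(-1) + 0.0 = 1.8
z1[2] = (0.2)·(-1) + (0.7)·(0) + (1.2)·(-1) - 0.2 = -1.6
h = sigmoid(z1) = [0.475, 0.8581, 0.168]
output = (0.2)·(0.475) + (-0.7)·(0.8581) + (0.4)·(0.168) + 0.9 = 0.4615

0.4615


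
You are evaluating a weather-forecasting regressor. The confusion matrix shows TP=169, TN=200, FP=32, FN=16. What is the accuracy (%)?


Accuracy = (TP+TN)/(TP+TN+FP+FN)
= (169+200)/(417)
= 369/417 = 88.49%

88.49%


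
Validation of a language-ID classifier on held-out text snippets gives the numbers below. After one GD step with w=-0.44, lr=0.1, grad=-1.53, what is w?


w_new = w - α·∇
= -0.44 - 0.1·-1.53
= -0.44 + 0.153
= -0.287

-0.287


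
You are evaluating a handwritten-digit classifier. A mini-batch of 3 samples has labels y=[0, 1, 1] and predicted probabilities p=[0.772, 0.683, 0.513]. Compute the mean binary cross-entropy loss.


L[0] = -ln(1-0.772) = -ln(0.228) = 1.4784
L[1] = -ln(0.683) = 0.3813
L[2] = -ln(0.513) = 0.6675
mean = (1.4784 + 0.3813 + 0.6675)/3 = 0.8424

0.8424


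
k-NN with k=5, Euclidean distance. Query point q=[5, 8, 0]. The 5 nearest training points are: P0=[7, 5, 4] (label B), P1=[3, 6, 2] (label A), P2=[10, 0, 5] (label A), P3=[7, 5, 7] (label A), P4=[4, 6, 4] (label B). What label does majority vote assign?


d(q,P0) = 5.3852  (label B)
d(q,P1) = 3.4641  (label A)
d(q,P2) = 10.6771  (label A)
d(q,P3) = 7.874  (label A)
d(q,P4) = 4.5826  (label B)
Votes: A=3, B=2
Majority → A

A


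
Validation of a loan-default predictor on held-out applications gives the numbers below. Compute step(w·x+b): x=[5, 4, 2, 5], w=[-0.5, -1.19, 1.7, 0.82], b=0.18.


z = (5)·(-0.5) + (4)·(-1.19) + (2)·(1.7) + (5)·(0.82) + 0.18
  = 0.42
step(z) = 1 (z≥0)

1


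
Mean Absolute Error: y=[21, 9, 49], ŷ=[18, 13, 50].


Absolute errors: |21-18|=3, |9-13|=4, |49-50|=1
Sum = 8
MAE = 8/3 = 8/3

8/3


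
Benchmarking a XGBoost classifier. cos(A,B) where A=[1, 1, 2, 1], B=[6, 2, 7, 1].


A·B = 1·6 + 1·2 + 2·7 + 1·1 = 23
‖A‖ = √7 = 2.6458, ‖B‖ = √90 = 9.4868
cos = 23/(√7·√90) = 23/√630 = 0.9163

0.9163


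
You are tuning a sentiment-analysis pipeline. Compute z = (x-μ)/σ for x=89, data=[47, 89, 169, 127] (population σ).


μ = 108, σ = 45.1774
z = (89 - 108)/45.1774 = -0.4206

-0.4206


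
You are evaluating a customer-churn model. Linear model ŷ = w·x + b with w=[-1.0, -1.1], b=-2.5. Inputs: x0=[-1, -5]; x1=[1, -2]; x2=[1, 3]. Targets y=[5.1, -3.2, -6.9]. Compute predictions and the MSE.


ŷ0 = (-1.0)·(-1) + (-1.1)·(-5) - 2.5 = 4.0
ŷ1 = (-1.0)·(1) + (-1.1)·(-2) - 2.5 = -1.3
ŷ2 = (-1.0)·(1) + (-1.1)·(3) - 2.5 = -6.8
errors² = [1.21, 3.61, 0.01]
MSE = 4.8300/3 = 1.61

1.61


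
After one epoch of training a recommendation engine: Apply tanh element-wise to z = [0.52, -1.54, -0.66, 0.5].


tanh(0.52) = 0.4777
tanh(-1.54) = -0.9121
tanh(-0.66) = -0.5784
tanh(0.5) = 0.4621
result = [0.4777, -0.9121, -0.5784, 0.4621]

[0.4777, -0.9121, -0.5784, 0.4621]


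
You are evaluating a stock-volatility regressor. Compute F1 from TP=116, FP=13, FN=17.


Precision = 116/129 = 0.8992
Recall = 116/133 = 0.8722
F1 = 2·P·R/(P+R) = 2·TP/(2·TP+FP+FN) = 232/(232+13+17) = 232/262 = 0.8855

0.8855


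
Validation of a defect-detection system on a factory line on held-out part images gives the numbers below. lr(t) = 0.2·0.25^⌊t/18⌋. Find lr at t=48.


n_drops = ⌊48/18⌋ = 2
lr = 0.2·0.25^2 = 0.2·0.0625 = 0.0125

0.0125


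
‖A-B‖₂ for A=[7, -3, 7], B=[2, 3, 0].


d = √((7-2)² + (-3-3)² + (7-0)²)
  = √(25 + 36 + 49)
  = √110 = 10.4881

10.4881


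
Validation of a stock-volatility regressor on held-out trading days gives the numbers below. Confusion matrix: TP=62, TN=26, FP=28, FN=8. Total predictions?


Total = TP + TN + FP + FN
= 62 + 26 + 28 + 8
= 124
(Predicted positive: 90, predicted negative: 34)

124


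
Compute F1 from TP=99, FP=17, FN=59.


Precision = 99/116 = 0.8534
Recall = 99/158 = 0.6266
F1 = 2·P·R/(P+R) = 2·TP/(2·TP+FP+FN) = 198/(198+17+59) = 198/274 = 0.7226

0.7226


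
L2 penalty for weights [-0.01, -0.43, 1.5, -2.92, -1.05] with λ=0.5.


‖w‖₂² = (-0.01)² + (-0.43)² + (1.5)² + (-2.92)² + (-1.05)²
     = 0.0001 + 0.1849 + 2.25 + 8.5264 + 1.1025
     = 12.0639
λ·‖w‖₂² = 0.5·12.0639 = 6.03195

6.03195


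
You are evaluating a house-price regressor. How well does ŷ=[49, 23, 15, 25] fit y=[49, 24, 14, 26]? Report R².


ȳ = 28.25
SS_res = Σ(y-ŷ)² = 3
SS_tot = Σ(y-ȳ)² = 656.75
R² = 1 - SS_res/SS_tot = 1 - 0.0046 = 0.9954

0.9954


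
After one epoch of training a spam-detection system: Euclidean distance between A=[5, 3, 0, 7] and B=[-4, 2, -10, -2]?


d = √((5+ 4)² + (3-2)² + (0+ 10)² + (7+ 2)²)
  = √(81 + 1 + 100 + 81)
  = √263 = 16.2173

16.2173


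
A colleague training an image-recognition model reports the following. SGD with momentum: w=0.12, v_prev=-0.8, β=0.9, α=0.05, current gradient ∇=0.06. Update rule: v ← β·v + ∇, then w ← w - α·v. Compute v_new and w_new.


v_new = 0.9·-0.8 + 0.06 = -0.72 + 0.06 = -0.66
w_new = 0.12 - 0.05·-0.66 = 0.12 + 0.033 = 0.153

v_new=-0.66, w_new=0.153


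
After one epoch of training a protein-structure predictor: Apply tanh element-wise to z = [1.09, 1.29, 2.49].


tanh(1.09) = 0.7969
tanh(1.29) = 0.8591
tanh(2.49) = 0.9863
result = [0.7969, 0.8591, 0.9863]

[0.7969, 0.8591, 0.9863]


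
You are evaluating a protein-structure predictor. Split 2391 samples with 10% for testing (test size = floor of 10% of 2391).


Test = ⌊2391·10/100⌋ = 239
Train = 2391 - 239 = 2152

Train: 2152, Test: 239


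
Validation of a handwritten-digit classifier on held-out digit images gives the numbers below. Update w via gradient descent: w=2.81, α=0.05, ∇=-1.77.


w_new = w - α·∇
= 2.81 - 0.05·-1.77
= 2.81 + 0.0885
= 2.8985

2.8985


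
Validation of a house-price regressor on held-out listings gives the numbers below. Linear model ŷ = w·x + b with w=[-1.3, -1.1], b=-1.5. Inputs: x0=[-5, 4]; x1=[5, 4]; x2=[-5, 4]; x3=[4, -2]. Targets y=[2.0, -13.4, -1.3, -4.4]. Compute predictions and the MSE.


ŷ0 = (-1.3)·(-5) + (-1.1)·(4) - 1.5 = 0.6
ŷ1 = (-1.3)·(5) + (-1.1)·(4) - 1.5 = -12.4
ŷ2 = (-1.3)·(-5) + (-1.1)·(4) - 1.5 = 0.6
ŷ3 = (-1.3)·(4) + (-1.1)·(-2) - 1.5 = -4.5
errors² = [1.96, 1.0, 3.61, 0.01]
MSE = 6.5800/4 = 1.645

1.645


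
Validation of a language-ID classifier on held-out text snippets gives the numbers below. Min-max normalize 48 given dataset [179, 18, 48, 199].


min=18, max=199
(48-18)/(199-18) = 30/181 = 0.1657

0.1657


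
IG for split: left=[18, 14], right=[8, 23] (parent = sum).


Parent = [26, 37], H_parent = 0.9779
H_left = 0.9887 (n=32), H_right = 0.8238 (n=31)
H_children = (32/63)·0.9887 + (31/63)·0.8238 = 0.9076
IG = 0.9779 - 0.9076 = 0.0703

0.0703


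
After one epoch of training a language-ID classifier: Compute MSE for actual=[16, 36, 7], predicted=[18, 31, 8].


Squared errors: (16-18)²=4, (36-31)²=25, (7-8)²=1
Sum = 30
MSE = 30/3 = 10

10


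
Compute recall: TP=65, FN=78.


Recall = TP/(TP+FN)
= 65/(65+78)
= 65/143 = 45.45%

45.45%


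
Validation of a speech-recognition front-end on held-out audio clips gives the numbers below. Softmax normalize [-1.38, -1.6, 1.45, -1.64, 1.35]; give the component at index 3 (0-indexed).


Exponentials: e^-1.38=0.2516, e^-1.6=0.2019, e^1.45=4.2631, e^-1.64=0.194, e^1.35=3.8574
Sum = 8.768
Softmax = [0.0287, 0.023, 0.4862, 0.0221, 0.4399]
p[3] = 0.194/8.768 = 0.0221

0.0221


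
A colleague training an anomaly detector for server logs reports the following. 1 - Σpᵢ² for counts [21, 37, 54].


Probabilities: [21/112, 37/112, 54/112] ≈ [0.1875, 0.3304, 0.4821]
Σpᵢ² = (441 + 1369 + 2916)/112² = 4726/12544
Gini = 1 - Σpᵢ² = 1 - 4726/12544 = 0.6232

0.6232


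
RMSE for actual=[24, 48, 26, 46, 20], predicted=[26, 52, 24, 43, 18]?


MSE = 37/5 = 7.4
RMSE = √(37/5) = 2.7203

2.7203


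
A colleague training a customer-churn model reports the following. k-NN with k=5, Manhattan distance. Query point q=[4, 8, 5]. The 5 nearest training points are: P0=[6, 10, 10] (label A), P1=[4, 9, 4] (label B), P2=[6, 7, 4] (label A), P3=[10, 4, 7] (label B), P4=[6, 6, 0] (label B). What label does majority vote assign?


d(q,P0) = 9  (label A)
d(q,P1) = 2  (label B)
d(q,P2) = 4  (label A)
d(q,P3) = 12  (label B)
d(q,P4) = 9  (label B)
Votes: A=2, B=3
Majority → B

B


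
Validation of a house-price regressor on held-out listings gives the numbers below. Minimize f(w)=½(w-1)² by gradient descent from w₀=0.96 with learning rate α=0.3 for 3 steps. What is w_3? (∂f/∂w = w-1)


step 1: grad = 0.96-1 = -0.04; w = 0.96 - 0.3·(-0.04) = 0.972
step 2: grad = 0.972-1 = -0.028; w = 0.972 - 0.3·(-0.028) = 0.9804
step 3: grad = 0.9804-1 = -0.0196; w = 0.9804 - 0.3·(-0.0196) = 0.98628

0.98628


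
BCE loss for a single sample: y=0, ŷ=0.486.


BCE = -[y·ln(p) + (1-y)·ln(1-p)]
= -0 - 1·ln(1-0.486)
= -ln(0.514) = 0.6655

0.6655


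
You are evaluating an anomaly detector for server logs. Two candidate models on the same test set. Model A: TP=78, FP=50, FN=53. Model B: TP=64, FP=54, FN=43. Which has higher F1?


Model A: P=78/128=0.6094, R=78/131=0.5954, F1=2PR/(P+R)=2TP/(2TP+FP+FN)=156/259=0.6023
Model B: P=64/118=0.5424, R=64/107=0.5981, F1=2PR/(P+R)=2TP/(2TP+FP+FN)=128/225=0.5689
0.6023 > 0.5689 → Model A

Model A


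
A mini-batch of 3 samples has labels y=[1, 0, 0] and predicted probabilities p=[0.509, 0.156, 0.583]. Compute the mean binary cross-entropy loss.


L[0] = -ln(0.509) = 0.6753
L[1] = -ln(1-0.156) = -ln(0.844) = 0.1696
L[2] = -ln(1-0.583) = -ln(0.417) = 0.8747
mean = (0.6753 + 0.1696 + 0.8747)/3 = 0.5732

0.5732


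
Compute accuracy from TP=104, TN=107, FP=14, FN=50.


Accuracy = (TP+TN)/(TP+TN+FP+FN)
= (104+107)/(275)
= 211/275 = 76.73%

76.73%


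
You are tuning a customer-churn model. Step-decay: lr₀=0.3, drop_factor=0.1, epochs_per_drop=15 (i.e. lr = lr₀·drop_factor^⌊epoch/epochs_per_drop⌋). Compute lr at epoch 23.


n_drops = ⌊23/15⌋ = 1
lr = 0.3·0.1^1 = 0.3·0.1 = 0.03

0.03


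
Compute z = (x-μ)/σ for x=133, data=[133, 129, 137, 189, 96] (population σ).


μ = 136.8, σ = 29.8824
z = (133 - 136.8)/29.8824 = -0.1272

-0.1272


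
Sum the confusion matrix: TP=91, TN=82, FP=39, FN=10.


Total = TP + TN + FP + FN
= 91 + 82 + 39 + 10
= 222
(Predicted positive: 130, predicted negative: 92)

222


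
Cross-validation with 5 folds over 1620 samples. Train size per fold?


Fold size = 1620/5 = 324
Training per fold = 1620 - 324 = 1296

1296


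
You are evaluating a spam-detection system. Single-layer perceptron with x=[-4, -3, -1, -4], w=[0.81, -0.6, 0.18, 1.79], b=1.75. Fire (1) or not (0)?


z = (-4)·(0.81) + (-3)·(-0.6) + (-1)·(0.18) + (-4)·(1.79) + 1.75
  = -7.03
step(z) = 0 (z<0)

0


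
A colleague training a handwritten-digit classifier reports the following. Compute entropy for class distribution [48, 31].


Probabilities: [48/79, 31/79] ≈ [0.6076, 0.3924]
H = -((48/79)·log₂(48/79) + (31/79)·log₂(31/79))
  = 0.9663 bits

0.9663 bits


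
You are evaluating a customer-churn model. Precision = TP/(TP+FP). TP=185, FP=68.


Precision = TP/(TP+FP)
= 185/(185+68)
= 185/253 = 73.12%

73.12%


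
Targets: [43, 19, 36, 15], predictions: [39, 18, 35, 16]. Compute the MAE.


Absolute errors: |43-39|=4, |19-18|=1, |36-35|=1, |15-16|=1
Sum = 7
MAE = 7/4 = 7/4

7/4


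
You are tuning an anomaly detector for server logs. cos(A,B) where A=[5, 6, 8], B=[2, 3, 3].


A·B = 5·2 + 6·3 + 8·3 = 52
‖A‖ = √125 = 11.1803, ‖B‖ = √22 = 4.6904
cos = 52/(√125·√22) = 52/√2750 = 0.9916

0.9916


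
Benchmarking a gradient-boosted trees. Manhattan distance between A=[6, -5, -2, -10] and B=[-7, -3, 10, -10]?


d = |6+ 7| + |-5+ 3| + |-2-10| + |-10+ 10|
  = 13 + 2 + 12 + 0
  = 27

27


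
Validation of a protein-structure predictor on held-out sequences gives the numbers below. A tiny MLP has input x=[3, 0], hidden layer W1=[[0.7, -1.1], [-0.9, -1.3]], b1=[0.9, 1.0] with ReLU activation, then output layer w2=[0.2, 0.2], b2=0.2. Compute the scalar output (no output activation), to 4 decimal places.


z1[0] = (0.7)·(3) + (-1.1)·(0) + 0.9 = 3.0
z1[1] = (-0.9)·(3) + (-1.3)·(0) + 1.0 = -1.7
h = ReLU(z1) = [3.0, 0.0]
output = (0.2)·(3.0) + (0.2)·(0.0) + 0.2 = 0.8

0.8


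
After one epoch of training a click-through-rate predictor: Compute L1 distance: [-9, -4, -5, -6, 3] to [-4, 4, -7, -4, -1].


d = |-9+ 4| + |-4-4| + |-5+ 7| + |-6+ 4| + |3+ 1|
  = 5 + 8 + 2 + 2 + 4
  = 21

21


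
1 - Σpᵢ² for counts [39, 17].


Probabilities: [39/56, 17/56] ≈ [0.6964, 0.3036]
Σpᵢ² = (1521 + 289)/56² = 1810/3136
Gini = 1 - Σpᵢ² = 1 - 1810/3136 = 0.4228

0.4228


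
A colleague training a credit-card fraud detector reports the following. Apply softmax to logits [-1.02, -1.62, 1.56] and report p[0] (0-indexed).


Exponentials: e^-1.02=0.3606, e^-1.62=0.1979, e^1.56=4.7588
Sum = 5.3173
Softmax = [0.0678, 0.0372, 0.895]
p[0] = 0.3606/5.3173 = 0.0678

0.0678


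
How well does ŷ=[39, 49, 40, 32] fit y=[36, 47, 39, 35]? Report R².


ȳ = 39.25
SS_res = Σ(y-ŷ)² = 23
SS_tot = Σ(y-ȳ)² = 88.75
R² = 1 - SS_res/SS_tot = 1 - 0.2592 = 0.7408

0.7408


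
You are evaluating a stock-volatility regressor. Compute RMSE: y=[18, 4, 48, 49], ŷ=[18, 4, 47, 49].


MSE = 1/4 = 0.25
RMSE = √(1/4) = 0.5

0.5


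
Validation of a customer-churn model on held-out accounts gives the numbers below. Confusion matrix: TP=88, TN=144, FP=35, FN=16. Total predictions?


Total = TP + TN + FP + FN
= 88 + 144 + 35 + 16
= 283
(Predicted positive: 123, predicted negative: 160)

283


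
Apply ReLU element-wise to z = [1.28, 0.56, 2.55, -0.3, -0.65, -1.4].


ReLU(1.28) = max(0, 1.28) = 1.28
ReLU(0.56) = max(0, 0.56) = 0.56
ReLU(2.55) = max(0, 2.55) = 2.55
ReLU(-0.3) = max(0, -0.3) = 0.0
ReLU(-0.65) = max(0, -0.65) = 0.0
ReLU(-1.4) = max(0, -1.4) = 0.0
result = [1.28, 0.56, 2.55, 0.0, 0.0, 0.0]

[1.28, 0.56, 2.55, 0.0, 0.0, 0.0]


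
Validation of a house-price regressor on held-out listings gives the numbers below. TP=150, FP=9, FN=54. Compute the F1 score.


Precision = 150/159 = 0.9434
Recall = 150/204 = 0.7353
F1 = 2·P·R/(P+R) = 2·TP/(2·TP+FP+FN) = 300/(300+9+54) = 300/363 = 0.8264

0.8264


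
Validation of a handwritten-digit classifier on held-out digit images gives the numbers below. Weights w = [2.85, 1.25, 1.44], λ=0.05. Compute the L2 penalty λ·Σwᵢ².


‖w‖₂² = (2.85)² + (1.25)² + (1.44)²
     = 8.1225 + 1.5625 + 2.0736
     = 11.7586
λ·‖w‖₂² = 0.05·11.7586 = 0.58793

0.58793


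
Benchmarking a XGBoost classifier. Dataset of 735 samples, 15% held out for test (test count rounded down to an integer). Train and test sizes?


Test = ⌊735·15/100⌋ = 110
Train = 735 - 110 = 625

Train: 625, Test: 110


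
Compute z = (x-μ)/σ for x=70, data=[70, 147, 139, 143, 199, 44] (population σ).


μ = 123.6667, σ = 51.729
z = (70 - 123.6667)/51.729 = -1.0375

-1.0375


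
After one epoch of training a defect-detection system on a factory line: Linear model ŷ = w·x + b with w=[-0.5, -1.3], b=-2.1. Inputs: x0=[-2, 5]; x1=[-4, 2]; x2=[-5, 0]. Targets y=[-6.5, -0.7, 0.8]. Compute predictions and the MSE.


ŷ0 = (-0.5)·(-2) + (-1.3)·(5) - 2.1 = -7.6
ŷ1 = (-0.5)·(-4) + (-1.3)·(2) - 2.1 = -2.7
ŷ2 = (-0.5)·(-5) + (-1.3)·(0) - 2.1 = 0.4
errors² = [1.21, 4.0, 0.16]
MSE = 5.3700/3 = 1.79

1.79


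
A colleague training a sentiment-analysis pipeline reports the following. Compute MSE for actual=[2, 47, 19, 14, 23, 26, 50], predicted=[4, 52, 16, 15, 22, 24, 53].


Squared errors: (2-4)²=4, (47-52)²=25, (19-16)²=9, (14-15)²=1, (23-22)²=1, (26-24)²=4, (50-53)²=9
Sum = 53
MSE = 53/7 = 53/7

53/7


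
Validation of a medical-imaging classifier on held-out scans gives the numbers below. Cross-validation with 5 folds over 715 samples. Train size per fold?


Fold size = 715/5 = 143
Training per fold = 715 - 143 = 572

572


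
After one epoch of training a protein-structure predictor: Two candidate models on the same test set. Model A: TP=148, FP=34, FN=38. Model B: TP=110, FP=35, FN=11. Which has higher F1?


Model A: P=148/182=0.8132, R=148/186=0.7957, F1=2PR/(P+R)=2TP/(2TP+FP+FN)=296/368=0.8043
Model B: P=110/145=0.7586, R=110/121=0.9091, F1=2PR/(P+R)=2TP/(2TP+FP+FN)=220/266=0.8271
0.8043 < 0.8271 → Model B

Model B


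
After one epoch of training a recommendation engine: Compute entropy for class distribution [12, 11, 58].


Probabilities: [12/81, 11/81, 58/81] ≈ [0.1481, 0.1358, 0.716]
H = -((12/81)·log₂(12/81) + (11/81)·log₂(11/81) + (58/81)·log₂(58/81))
  = 1.1443 bits

1.1443 bits


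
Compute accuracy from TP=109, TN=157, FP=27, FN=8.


Accuracy = (TP+TN)/(TP+TN+FP+FN)
= (109+157)/(301)
= 266/301 = 88.37%

88.37%


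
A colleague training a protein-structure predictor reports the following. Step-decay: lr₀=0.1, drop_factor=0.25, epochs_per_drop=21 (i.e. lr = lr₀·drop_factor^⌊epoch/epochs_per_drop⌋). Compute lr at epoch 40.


n_drops = ⌊40/21⌋ = 1
lr = 0.1·0.25^1 = 0.1·0.25 = 0.025

0.025


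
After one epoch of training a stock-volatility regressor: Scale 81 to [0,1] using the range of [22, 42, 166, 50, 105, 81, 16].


min=16, max=166
(81-16)/(166-16) = 65/150 = 0.4333

0.4333


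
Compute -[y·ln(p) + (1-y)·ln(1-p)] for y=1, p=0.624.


BCE = -[y·ln(p) + (1-y)·ln(1-p)]
= -1·ln(0.624) - 0
= -ln(0.624) = 0.4716

0.4716


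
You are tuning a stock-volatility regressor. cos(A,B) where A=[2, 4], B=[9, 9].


A·B = 2·9 + 4·9 = 54
‖A‖ = √20 = 4.4721, ‖B‖ = √162 = 12.7279
cos = 54/(√20·√162) = 54/√3240 = 0.9487

0.9487


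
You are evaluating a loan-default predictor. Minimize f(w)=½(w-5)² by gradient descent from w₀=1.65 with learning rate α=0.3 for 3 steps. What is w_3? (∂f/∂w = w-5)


step 1: grad = 1.65-5 = -3.35; w = 1.65 - 0.3·(-3.35) = 2.655
step 2: grad = 2.655-5 = -2.345; w = 2.655 - 0.3·(-2.345) = 3.3585
step 3: grad = 3.3585-5 = -1.6415; w = 3.3585 - 0.3·(-1.6415) = 3.85095

3.85095


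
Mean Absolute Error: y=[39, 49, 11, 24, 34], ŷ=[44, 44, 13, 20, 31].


Absolute errors: |39-44|=5, |49-44|=5, |11-13|=2, |24-20|=4, |34-31|=3
Sum = 19
MAE = 19/5 = 19/5

19/5


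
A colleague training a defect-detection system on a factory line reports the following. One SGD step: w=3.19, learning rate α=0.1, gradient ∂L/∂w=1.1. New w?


w_new = w - α·∇
= 3.19 - 0.1·1.1
= 3.19 - 0.11
= 3.08

3.08


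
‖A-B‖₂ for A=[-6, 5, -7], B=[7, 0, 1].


d = √((-6-7)² + (5-0)² + (-7-1)²)
  = √(169 + 25 + 64)
  = √258 = 16.0624

16.0624


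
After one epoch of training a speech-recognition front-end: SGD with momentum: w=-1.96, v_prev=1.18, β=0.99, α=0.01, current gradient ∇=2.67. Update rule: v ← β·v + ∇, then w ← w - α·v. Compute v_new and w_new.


v_new = 0.99·1.18 + 2.67 = 1.1682 + 2.67 = 3.8382
w_new = -1.96 - 0.01·3.8382 = -1.96 - 0.038382 = -1.998382

v_new=3.8382, w_new=-1.998382


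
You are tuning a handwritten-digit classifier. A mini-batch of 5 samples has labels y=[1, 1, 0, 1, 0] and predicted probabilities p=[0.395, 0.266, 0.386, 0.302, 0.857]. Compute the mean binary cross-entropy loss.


L[0] = -ln(0.395) = 0.9289
L[1] = -ln(0.266) = 1.3243
L[2] = -ln(1-0.386) = -ln(0.614) = 0.4878
L[3] = -ln(0.302) = 1.1973
L[4] = -ln(1-0.857) = -ln(0.143) = 1.9449
mean = (0.9289 + 1.3243 + 0.4878 + 1.1973 + 1.9449)/5 = 1.1766

1.1766


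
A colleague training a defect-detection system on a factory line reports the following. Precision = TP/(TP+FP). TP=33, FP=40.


Precision = TP/(TP+FP)
= 33/(33+40)
= 33/73 = 45.21%

45.21%


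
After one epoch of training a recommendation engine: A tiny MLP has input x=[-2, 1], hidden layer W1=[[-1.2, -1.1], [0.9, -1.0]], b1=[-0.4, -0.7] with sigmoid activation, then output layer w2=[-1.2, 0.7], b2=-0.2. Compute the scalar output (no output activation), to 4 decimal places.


z1[0] = (-1.2)·(-2) + (-1.1)·(1) - 0.4 = 0.9
z1[1] = (0.9)·(-2) + (-1.0)·(1) - 0.7 = -3.5
h = sigmoid(z1) = [0.7109, 0.0293]
output = (-1.2)·(0.7109) + (0.7)·(0.0293) - 0.2 = -1.0326

-1.0326


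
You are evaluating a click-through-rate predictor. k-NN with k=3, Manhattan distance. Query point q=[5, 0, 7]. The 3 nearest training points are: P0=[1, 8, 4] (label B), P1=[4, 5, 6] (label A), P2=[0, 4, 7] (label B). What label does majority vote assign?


d(q,P0) = 15  (label B)
d(q,P1) = 7  (label A)
d(q,P2) = 9  (label B)
Votes: A=1, B=2
Majority → B

B


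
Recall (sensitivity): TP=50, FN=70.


Recall = TP/(TP+FN)
= 50/(50+70)
= 50/120 = 41.67%

41.67%


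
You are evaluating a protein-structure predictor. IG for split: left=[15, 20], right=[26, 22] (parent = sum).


Parent = [41, 42], H_parent = 0.9999
H_left = 0.9852 (n=35), H_right = 0.995 (n=48)
H_children = (35/83)·0.9852 + (48/83)·0.995 = 0.9909
IG = 0.9999 - 0.9909 = 0.009

0.009


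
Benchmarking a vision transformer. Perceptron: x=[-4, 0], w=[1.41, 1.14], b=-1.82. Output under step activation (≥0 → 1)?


z = (-4)·(1.41) + (0)·(1.14) - 1.82
  = -7.46
step(z) = 0 (z<0)

0


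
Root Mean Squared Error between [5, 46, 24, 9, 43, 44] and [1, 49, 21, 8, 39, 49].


MSE = 76/6 = 12.6667
RMSE = √(76/6) = 3.559

3.559


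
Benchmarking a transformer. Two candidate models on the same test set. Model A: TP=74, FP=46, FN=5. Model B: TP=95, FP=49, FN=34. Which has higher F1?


Model A: P=74/120=0.6167, R=74/79=0.9367, F1=2PR/(P+R)=2TP/(2TP+FP+FN)=148/199=0.7437
Model B: P=95/144=0.6597, R=95/129=0.7364, F1=2PR/(P+R)=2TP/(2TP+FP+FN)=190/273=0.696
0.7437 > 0.696 → Model A

Model A


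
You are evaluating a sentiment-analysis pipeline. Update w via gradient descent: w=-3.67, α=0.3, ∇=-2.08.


w_new = w - α·∇
= -3.67 - 0.3·-2.08
= -3.67 + 0.624
= -3.046

-3.046


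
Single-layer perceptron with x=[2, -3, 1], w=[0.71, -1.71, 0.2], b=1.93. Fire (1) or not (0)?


z = (2)·(0.71) + (-3)·(-1.71) + (1)·(0.2) + 1.93
  = 8.68
step(z) = 1 (z≥0)

1


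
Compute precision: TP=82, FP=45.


Precision = TP/(TP+FP)
= 82/(82+45)
= 82/127 = 64.57%

64.57%


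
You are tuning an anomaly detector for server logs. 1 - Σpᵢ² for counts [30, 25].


Probabilities: [30/55, 25/55] ≈ [0.5455, 0.4545]
Σpᵢ² = (900 + 625)/55² = 1525/3025
Gini = 1 - Σpᵢ² = 1 - 1525/3025 = 0.4959

0.4959


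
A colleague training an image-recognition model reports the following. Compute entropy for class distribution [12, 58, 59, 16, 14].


Probabilities: [12/159, 58/159, 59/159, 16/159, 14/159] ≈ [0.0755, 0.3648, 0.3711, 0.1006, 0.0881]
H = -((12/159)·log₂(12/159) + (58/159)·log₂(58/159) + (59/159)·log₂(59/159) + (16/159)·log₂(16/159) + (14/159)·log₂(14/159))
  = 1.9848 bits

1.9848 bits


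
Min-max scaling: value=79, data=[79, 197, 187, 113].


min=79, max=197
(79-79)/(197-79) = 0/118 = 0.0

0.0


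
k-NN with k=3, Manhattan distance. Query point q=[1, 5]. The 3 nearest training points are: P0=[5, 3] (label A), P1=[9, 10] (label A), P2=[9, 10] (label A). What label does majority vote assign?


d(q,P0) = 6  (label A)
d(q,P1) = 13  (label A)
d(q,P2) = 13  (label A)
Votes: A=3, B=0
Majority → A

A


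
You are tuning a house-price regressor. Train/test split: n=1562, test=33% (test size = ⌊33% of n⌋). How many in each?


Test = ⌊1562·33/100⌋ = 515
Train = 1562 - 515 = 1047

Train: 1047, Test: 515


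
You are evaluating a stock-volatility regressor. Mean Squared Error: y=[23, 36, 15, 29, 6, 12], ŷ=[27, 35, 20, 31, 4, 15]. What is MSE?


Squared errors: (23-27)²=16, (36-35)²=1, (15-20)²=25, (29-31)²=4, (6-4)²=4, (12-15)²=9
Sum = 59
MSE = 59/6 = 59/6

59/6


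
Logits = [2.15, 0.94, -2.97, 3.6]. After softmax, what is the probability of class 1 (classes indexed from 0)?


Exponentials: e^2.15=8.5849, e^0.94=2.56, e^-2.97=0.0513, e^3.6=36.5982
Sum = 47.7944
Softmax = [0.1796, 0.0536, 0.0011, 0.7657]
p[1] = 2.56/47.7944 = 0.0536

0.0536


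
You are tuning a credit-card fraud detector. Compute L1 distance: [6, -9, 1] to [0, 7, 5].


d = |6-0| + |-9-7| + |1-5|
  = 6 + 16 + 4
  = 26

26


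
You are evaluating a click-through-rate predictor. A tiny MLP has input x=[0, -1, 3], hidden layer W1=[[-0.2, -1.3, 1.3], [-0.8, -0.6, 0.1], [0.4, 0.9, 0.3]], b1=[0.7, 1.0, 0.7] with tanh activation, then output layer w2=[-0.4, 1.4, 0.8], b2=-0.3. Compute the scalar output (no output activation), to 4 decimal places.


z1[0] = (-0.2)·(0) + (-1.3)·(-1) + (1.3)·(3) + 0.7 = 5.9
z1[1] = (-0.8)·(0) + (-0.6)·(-1) + (0.1)·(3) + 1.0 = 1.9
z1[2] = (0.4)·(0) + (0.9)·(-1) + (0.3)·(3) + 0.7 = 0.7
h = tanh(z1) = [1.0, 0.9562, 0.6044]
output = (-0.4)·(1.0) + (1.4)·(0.9562) + (0.8)·(0.6044) - 0.3 = 1.1222

1.1222


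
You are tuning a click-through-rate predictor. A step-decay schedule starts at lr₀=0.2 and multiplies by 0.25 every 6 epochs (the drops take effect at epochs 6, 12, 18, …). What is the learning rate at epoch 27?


n_drops = ⌊27/6⌋ = 4
lr = 0.2·0.25^4 = 0.2·0.00390625 = 0.00078125

0.00078125
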